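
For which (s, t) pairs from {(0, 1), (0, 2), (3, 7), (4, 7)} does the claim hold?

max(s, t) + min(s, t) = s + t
All pairs

Testing each pair:
(0, 1): LHS = 1, RHS = 1 → holds
(0, 2): LHS = 2, RHS = 2 → holds
(3, 7): LHS = 10, RHS = 10 → holds
(4, 7): LHS = 11, RHS = 11 → holds

Every pair satisfies the claim.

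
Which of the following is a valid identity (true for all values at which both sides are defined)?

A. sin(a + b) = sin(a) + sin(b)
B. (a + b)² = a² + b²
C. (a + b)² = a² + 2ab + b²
C

A: fails at (1, 3) — LHS = sin(4) ≈ -0.7568, RHS = sin(3) + sin(1) ≈ 0.9826.
B: fails at (5, 5) — LHS = 100, RHS = 50.
C: holds — e.g. at (1, 2), both sides equal 9.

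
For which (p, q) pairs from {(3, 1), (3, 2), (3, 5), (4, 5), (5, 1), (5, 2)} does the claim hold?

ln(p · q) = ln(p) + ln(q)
All pairs

Testing each pair:
(3, 1): LHS = ln(3) ≈ 1.099, RHS = ln(3) ≈ 1.099 → holds
(3, 2): LHS = ln(6) ≈ 1.792, RHS = ln(2) + ln(3) ≈ 1.792 → holds
(3, 5): LHS = ln(15) ≈ 2.708, RHS = ln(3) + ln(5) ≈ 2.708 → holds
(4, 5): LHS = ln(20) ≈ 2.996, RHS = ln(4) + ln(5) ≈ 2.996 → holds
(5, 1): LHS = ln(5) ≈ 1.609, RHS = ln(5) ≈ 1.609 → holds
(5, 2): LHS = ln(10) ≈ 2.303, RHS = ln(2) + ln(5) ≈ 2.303 → holds

Every pair satisfies the claim.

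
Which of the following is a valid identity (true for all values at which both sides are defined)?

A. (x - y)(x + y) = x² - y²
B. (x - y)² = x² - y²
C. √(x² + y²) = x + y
A: holds — e.g. at (4, 4), both sides equal 0.
B: fails at (4, 6) — LHS = 4, RHS = -20.
C: fails at (1, 3) — LHS = √(10) ≈ 3.162, RHS = 4.

Answer: A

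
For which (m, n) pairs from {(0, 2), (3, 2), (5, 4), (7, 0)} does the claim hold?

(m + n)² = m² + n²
(0, 2), (7, 0)

Testing each pair:
(0, 2): LHS = 4, RHS = 4 → holds
(3, 2): LHS = 25, RHS = 13 → fails
(5, 4): LHS = 81, RHS = 41 → fails
(7, 0): LHS = 49, RHS = 49 → holds

2 of 4 pairs satisfy the claim.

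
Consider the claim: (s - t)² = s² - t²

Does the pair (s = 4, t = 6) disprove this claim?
Yes

Substituting s = 4, t = 6:
LHS = (4 - 6)² = 4
RHS = 4² - 6² = -20

Since LHS ≠ RHS, this pair disproves the claim.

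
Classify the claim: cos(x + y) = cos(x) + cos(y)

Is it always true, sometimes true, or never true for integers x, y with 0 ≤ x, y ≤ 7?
The claim fails for every pair in the range. For instance at (x, y) = (3, 3): LHS = cos(6) ≈ 0.9602, RHS = 2·cos(3) ≈ -1.98.

Answer: Never true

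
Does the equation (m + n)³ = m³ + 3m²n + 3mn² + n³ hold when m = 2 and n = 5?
Substituting m = 2, n = 5:

LHS = (2 + 5)³ = 343
RHS = 2³ + 3·2²·5 + 3·2·5² + 5³ = 343

LHS = RHS, so the equation holds at this point.

Answer: Holds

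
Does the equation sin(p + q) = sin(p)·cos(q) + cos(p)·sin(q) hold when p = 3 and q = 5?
Holds

Substituting p = 3, q = 5:

LHS = sin(3 + 5) = sin(8) ≈ 0.9894
RHS = sin(3)·cos(5) + cos(3)·sin(5) = sin(3)·cos(5) + sin(5)·cos(3) ≈ 0.9894

LHS = RHS, so the equation holds at this point.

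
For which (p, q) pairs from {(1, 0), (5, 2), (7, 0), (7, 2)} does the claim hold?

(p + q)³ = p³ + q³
(1, 0), (7, 0)

Testing each pair:
(1, 0): LHS = 1, RHS = 1 → holds
(5, 2): LHS = 343, RHS = 133 → fails
(7, 0): LHS = 343, RHS = 343 → holds
(7, 2): LHS = 729, RHS = 351 → fails

2 of 4 pairs satisfy the claim.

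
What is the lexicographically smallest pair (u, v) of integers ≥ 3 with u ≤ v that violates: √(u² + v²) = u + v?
Substituting (3, 3) into the claim:
LHS = √(3² + 3²) = 3·√(2) ≈ 4.243
RHS = 3 + 3 = 6

Since LHS ≠ RHS, this pair disproves the claim, and no lexicographically smaller pair (u ≤ v, integers ≥ 3) does.

For instance (5, 9) is also a counterexample (LHS = √(106) ≈ 10.3, RHS = 14), but it's lexicographically larger.

Answer: (u, v) = (3, 3)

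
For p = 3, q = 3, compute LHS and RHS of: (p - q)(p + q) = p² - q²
LHS = (3 - 3)(3 + 3) = 0
RHS = 3² - 3² = 0

LHS = RHS: the two sides agree.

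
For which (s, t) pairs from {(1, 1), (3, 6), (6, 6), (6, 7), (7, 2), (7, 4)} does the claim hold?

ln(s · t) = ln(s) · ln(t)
Testing each pair:
(1, 1): LHS = 0, RHS = 0 → holds
(3, 6): LHS = ln(18) ≈ 2.89, RHS = ln(3)·ln(6) ≈ 1.968 → fails
(6, 6): LHS = ln(36) ≈ 3.584, RHS = ln(6)² ≈ 3.21 → fails
(6, 7): LHS = ln(42) ≈ 3.738, RHS = ln(6)·ln(7) ≈ 3.487 → fails
(7, 2): LHS = ln(14) ≈ 2.639, RHS = ln(2)·ln(7) ≈ 1.349 → fails
(7, 4): LHS = ln(28) ≈ 3.332, RHS = ln(4)·ln(7) ≈ 2.698 → fails

1 of 6 pairs satisfies the claim.

Answer: (1, 1)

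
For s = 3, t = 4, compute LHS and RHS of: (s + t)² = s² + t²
LHS = (3 + 4)² = 49
RHS = 3² + 4² = 25

LHS ≠ RHS, so the equation does not hold here.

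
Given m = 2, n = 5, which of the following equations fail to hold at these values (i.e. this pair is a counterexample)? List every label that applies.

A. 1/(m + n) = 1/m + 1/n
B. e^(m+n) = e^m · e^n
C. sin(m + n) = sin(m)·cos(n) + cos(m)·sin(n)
A

Evaluating each claim at the given values:
A. LHS = 1/7, RHS = 7/10 → fails here (LHS ≠ RHS)
B. LHS = e^7 ≈ 1097, RHS = e^7 ≈ 1097 → holds here (LHS = RHS)
C. LHS = sin(7) ≈ 0.657, RHS = sin(2)·cos(5) + sin(5)·cos(2) ≈ 0.657 → holds here (LHS = RHS)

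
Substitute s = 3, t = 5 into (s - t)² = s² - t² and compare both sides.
LHS = (3 - 5)² = 4
RHS = 3² - 5² = -16

LHS ≠ RHS, so the equation does not hold here.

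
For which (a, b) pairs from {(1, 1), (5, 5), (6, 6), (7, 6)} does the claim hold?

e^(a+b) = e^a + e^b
None

Testing each pair:
(1, 1): LHS = e^2 ≈ 7.389, RHS = 2·e ≈ 5.437 → fails
(5, 5): LHS = e^10 ≈ 22026.5, RHS = 2·e^5 ≈ 296.8 → fails
(6, 6): LHS = e^12 ≈ 162754.8, RHS = 2·e^6 ≈ 806.9 → fails
(7, 6): LHS = e^13 ≈ 442413.4, RHS = e^6 + e^7 ≈ 1500 → fails

No pair satisfies the claim.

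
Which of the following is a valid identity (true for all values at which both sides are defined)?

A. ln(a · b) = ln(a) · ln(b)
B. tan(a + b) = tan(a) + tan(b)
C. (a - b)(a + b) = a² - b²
A: fails at (3, 7) — LHS = ln(21) ≈ 3.045, RHS = ln(3)·ln(7) ≈ 2.138.
B: fails at (6, 7) — LHS = tan(13) ≈ 0.463, RHS = tan(6) + tan(7) ≈ 0.5804.
C: holds — e.g. at (2, 4), both sides equal -12.

Answer: C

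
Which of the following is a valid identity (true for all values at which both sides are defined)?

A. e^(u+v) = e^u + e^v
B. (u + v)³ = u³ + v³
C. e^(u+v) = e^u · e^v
A: fails at (6, 7) — LHS = e^13 ≈ 442413.4, RHS = e^6 + e^7 ≈ 1500.
B: fails at (2, 2) — LHS = 64, RHS = 16.
C: holds — e.g. at (3, 7), both sides equal e^10 ≈ 22026.5.

Answer: C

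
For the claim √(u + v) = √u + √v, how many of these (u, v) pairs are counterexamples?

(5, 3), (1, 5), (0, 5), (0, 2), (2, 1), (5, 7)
Testing each pair:
(5, 3): LHS = 2·√(2) ≈ 2.828, RHS = √(3) + √(5) ≈ 3.968 → counterexample
(1, 5): LHS = √(6) ≈ 2.449, RHS = 1 + √(5) ≈ 3.236 → counterexample
(0, 5): LHS = √(5) ≈ 2.236, RHS = √(5) ≈ 2.236 → satisfies claim
(0, 2): LHS = √(2) ≈ 1.414, RHS = √(2) ≈ 1.414 → satisfies claim
(2, 1): LHS = √(3) ≈ 1.732, RHS = 1 + √(2) ≈ 2.414 → counterexample
(5, 7): LHS = 2·√(3) ≈ 3.464, RHS = √(5) + √(7) ≈ 4.882 → counterexample

That makes 4 counterexamples.

Answer: 4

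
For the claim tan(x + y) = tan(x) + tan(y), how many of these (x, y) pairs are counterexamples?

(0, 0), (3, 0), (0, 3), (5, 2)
1

Testing each pair:
(0, 0): LHS = 0, RHS = 0 → satisfies claim
(3, 0): LHS = tan(3) ≈ -0.1425, RHS = tan(3) ≈ -0.1425 → satisfies claim
(0, 3): LHS = tan(3) ≈ -0.1425, RHS = tan(3) ≈ -0.1425 → satisfies claim
(5, 2): LHS = tan(7) ≈ 0.8714, RHS = tan(5) + tan(2) ≈ -5.566 → counterexample

That makes 1 counterexample.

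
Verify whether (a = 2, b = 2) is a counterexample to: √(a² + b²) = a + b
Yes

Substituting a = 2, b = 2:
LHS = √(2² + 2²) = 2·√(2) ≈ 2.828
RHS = 2 + 2 = 4

Since LHS ≠ RHS, this pair disproves the claim.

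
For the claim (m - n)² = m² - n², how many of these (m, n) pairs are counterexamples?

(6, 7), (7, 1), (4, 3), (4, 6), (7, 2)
5

Testing each pair:
(6, 7): LHS = 1, RHS = -13 → counterexample
(7, 1): LHS = 36, RHS = 48 → counterexample
(4, 3): LHS = 1, RHS = 7 → counterexample
(4, 6): LHS = 4, RHS = -20 → counterexample
(7, 2): LHS = 25, RHS = 45 → counterexample

That makes 5 counterexamples.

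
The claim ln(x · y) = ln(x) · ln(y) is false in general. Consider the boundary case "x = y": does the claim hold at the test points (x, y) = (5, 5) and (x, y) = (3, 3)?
No, fails at both test points

At (5, 5): LHS = ln(25) ≈ 3.219 ≠ RHS = ln(5)² ≈ 2.59
At (3, 3): LHS = ln(9) ≈ 2.197 ≠ RHS = ln(3)² ≈ 1.207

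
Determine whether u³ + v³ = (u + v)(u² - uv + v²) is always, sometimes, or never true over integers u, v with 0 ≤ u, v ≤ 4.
The identity holds for every pair in the range. For instance at (u, v) = (3, 0): both sides equal 27.

Answer: Always true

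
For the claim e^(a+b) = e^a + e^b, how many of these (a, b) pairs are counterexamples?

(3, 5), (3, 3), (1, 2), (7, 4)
Testing each pair:
(3, 5): LHS = e^8 ≈ 2981, RHS = e^3 + e^5 ≈ 168.5 → counterexample
(3, 3): LHS = e^6 ≈ 403.4, RHS = 2·e^3 ≈ 40.17 → counterexample
(1, 2): LHS = e^3 ≈ 20.09, RHS = e + e^2 ≈ 10.11 → counterexample
(7, 4): LHS = e^11 ≈ 59874.1, RHS = e^4 + e^7 ≈ 1151 → counterexample

That makes 4 counterexamples.

Answer: 4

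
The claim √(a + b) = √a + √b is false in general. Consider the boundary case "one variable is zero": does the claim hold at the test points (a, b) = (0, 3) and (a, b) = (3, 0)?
Yes, holds at both test points

At (0, 3): LHS = √(3) ≈ 1.732, RHS = √(3) ≈ 1.732 → equal
At (3, 0): LHS = √(3) ≈ 1.732, RHS = √(3) ≈ 1.732 → equal

So the claim does hold at both of these boundary points, even though it is not an identity.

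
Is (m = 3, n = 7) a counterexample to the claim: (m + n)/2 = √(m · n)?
Yes

Substituting m = 3, n = 7:
LHS = (3 + 7)/2 = 5
RHS = √(3 · 7) = √(21) ≈ 4.583

Since LHS ≠ RHS, this pair disproves the claim.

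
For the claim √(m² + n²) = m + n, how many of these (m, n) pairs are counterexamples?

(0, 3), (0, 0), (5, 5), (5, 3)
Testing each pair:
(0, 3): LHS = 3, RHS = 3 → satisfies claim
(0, 0): LHS = 0, RHS = 0 → satisfies claim
(5, 5): LHS = 5·√(2) ≈ 7.071, RHS = 10 → counterexample
(5, 3): LHS = √(34) ≈ 5.831, RHS = 8 → counterexample

That makes 2 counterexamples.

Answer: 2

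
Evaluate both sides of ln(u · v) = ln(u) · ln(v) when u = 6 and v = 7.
LHS = ln(6 · 7) = ln(42) ≈ 3.738
RHS = ln(6) · ln(7) ≈ 3.487

LHS ≠ RHS (they differ by about 0.2511), so the equation does not hold here.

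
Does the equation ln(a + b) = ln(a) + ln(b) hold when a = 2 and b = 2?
Substituting a = 2, b = 2:

LHS = ln(2 + 2) = ln(4) ≈ 1.386
RHS = ln(2) + ln(2) = 2·ln(2) ≈ 1.386

LHS = RHS, so the equation holds at this point.

Answer: Holds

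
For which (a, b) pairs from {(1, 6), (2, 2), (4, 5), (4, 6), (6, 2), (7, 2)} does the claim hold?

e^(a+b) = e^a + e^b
Testing each pair:
(1, 6): LHS = e^7 ≈ 1097, RHS = e + e^6 ≈ 406.1 → fails
(2, 2): LHS = e^4 ≈ 54.6, RHS = 2·e^2 ≈ 14.78 → fails
(4, 5): LHS = e^9 ≈ 8103, RHS = e^4 + e^5 ≈ 203 → fails
(4, 6): LHS = e^10 ≈ 22026.5, RHS = e^4 + e^6 ≈ 458 → fails
(6, 2): LHS = e^8 ≈ 2981, RHS = e^2 + e^6 ≈ 410.8 → fails
(7, 2): LHS = e^9 ≈ 8103, RHS = e^2 + e^7 ≈ 1104 → fails

No pair satisfies the claim.

Answer: None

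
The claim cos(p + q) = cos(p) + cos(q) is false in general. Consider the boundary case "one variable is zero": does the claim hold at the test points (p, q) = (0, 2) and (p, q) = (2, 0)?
No, fails at both test points

At (0, 2): LHS = cos(2) ≈ -0.4161 ≠ RHS = cos(2) + 1 ≈ 0.5839
At (2, 0): LHS = cos(2) ≈ -0.4161 ≠ RHS = cos(2) + 1 ≈ 0.5839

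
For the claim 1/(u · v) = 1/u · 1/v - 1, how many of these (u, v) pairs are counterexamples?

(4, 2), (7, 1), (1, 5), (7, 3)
4

Testing each pair:
(4, 2): LHS = 1/8, RHS = -7/8 → counterexample
(7, 1): LHS = 1/7, RHS = -6/7 → counterexample
(1, 5): LHS = 1/5, RHS = -4/5 → counterexample
(7, 3): LHS = 1/21, RHS = -20/21 → counterexample

That makes 4 counterexamples.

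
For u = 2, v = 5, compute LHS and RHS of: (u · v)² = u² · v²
LHS = (2 · 5)² = 100
RHS = 2² · 5² = 100

LHS = RHS: the two sides agree.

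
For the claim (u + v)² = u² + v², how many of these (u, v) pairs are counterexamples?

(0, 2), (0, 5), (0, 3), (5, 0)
0

Testing each pair:
(0, 2): LHS = 4, RHS = 4 → satisfies claim
(0, 5): LHS = 25, RHS = 25 → satisfies claim
(0, 3): LHS = 9, RHS = 9 → satisfies claim
(5, 0): LHS = 25, RHS = 25 → satisfies claim

That makes 0 counterexamples.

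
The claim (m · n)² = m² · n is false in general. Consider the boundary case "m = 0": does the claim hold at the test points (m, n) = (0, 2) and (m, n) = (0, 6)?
At (0, 2): LHS = 0, RHS = 0 → equal
At (0, 6): LHS = 0, RHS = 0 → equal

So the claim does hold at both of these boundary points, even though it is not an identity.

Answer: Yes, holds at both test points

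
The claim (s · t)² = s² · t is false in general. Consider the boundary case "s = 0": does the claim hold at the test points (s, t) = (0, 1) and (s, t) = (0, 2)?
At (0, 1): LHS = 0, RHS = 0 → equal
At (0, 2): LHS = 0, RHS = 0 → equal

So the claim does hold at both of these boundary points, even though it is not an identity.

Answer: Yes, holds at both test points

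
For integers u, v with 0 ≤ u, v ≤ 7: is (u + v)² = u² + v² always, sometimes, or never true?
It holds at (u, v) = (6, 0) (both sides equal 36), but fails at (u, v) = (1, 3) (LHS = 16, RHS = 10).

Answer: Sometimes true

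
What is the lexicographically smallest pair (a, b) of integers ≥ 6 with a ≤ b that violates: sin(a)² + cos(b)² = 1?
(a, b) = (6, 7)

Substituting (6, 7) into the claim:
LHS = sin(6)² + cos(7)² ≈ 0.6464
RHS = 1

Since LHS ≠ RHS, this pair disproves the claim, and no lexicographically smaller pair (a ≤ b, integers ≥ 6) does.

For instance (9, 13) is also a counterexample (LHS = sin(9)² + cos(13)² ≈ 0.9933, RHS = 1), but it's lexicographically larger.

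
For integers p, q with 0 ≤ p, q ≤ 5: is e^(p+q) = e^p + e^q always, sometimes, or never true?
Never true

The claim fails for every pair in the range. For instance at (p, q) = (5, 3): LHS = e^8 ≈ 2981, RHS = e^3 + e^5 ≈ 168.5.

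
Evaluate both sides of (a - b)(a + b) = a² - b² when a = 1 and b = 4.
LHS = (1 - 4)(1 + 4) = -15
RHS = 1² - 4² = -15

LHS = RHS: the two sides agree.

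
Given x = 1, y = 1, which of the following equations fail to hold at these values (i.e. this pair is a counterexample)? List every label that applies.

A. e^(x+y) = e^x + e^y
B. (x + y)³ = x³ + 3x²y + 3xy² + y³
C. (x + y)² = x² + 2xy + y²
A

Evaluating each claim at the given values:
A. LHS = e^2 ≈ 7.389, RHS = 2·e ≈ 5.437 → fails here (LHS ≠ RHS)
B. LHS = 8, RHS = 8 → holds here (LHS = RHS)
C. LHS = 4, RHS = 4 → holds here (LHS = RHS)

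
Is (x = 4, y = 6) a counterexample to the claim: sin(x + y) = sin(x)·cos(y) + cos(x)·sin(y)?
No

Substituting x = 4, y = 6:
LHS = sin(4 + 6) = sin(10) ≈ -0.544
RHS = sin(4)·cos(6) + cos(4)·sin(6) = sin(4)·cos(6) + sin(6)·cos(4) ≈ -0.544

The sides agree, so this pair does not disprove the claim.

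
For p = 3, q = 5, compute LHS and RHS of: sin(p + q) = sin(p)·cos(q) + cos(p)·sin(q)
LHS = sin(3 + 5) = sin(8) ≈ 0.9894
RHS = sin(3)·cos(5) + cos(3)·sin(5) = sin(3)·cos(5) + sin(5)·cos(3) ≈ 0.9894

LHS = RHS: the two sides agree.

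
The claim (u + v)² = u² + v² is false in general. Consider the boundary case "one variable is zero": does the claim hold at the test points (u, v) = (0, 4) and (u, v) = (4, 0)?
At (0, 4): LHS = 16, RHS = 16 → equal
At (4, 0): LHS = 16, RHS = 16 → equal

So the claim does hold at both of these boundary points, even though it is not an identity.

Answer: Yes, holds at both test points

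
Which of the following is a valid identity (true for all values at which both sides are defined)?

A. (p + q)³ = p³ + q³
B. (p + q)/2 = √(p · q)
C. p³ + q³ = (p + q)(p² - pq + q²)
A: fails at (4, 4) — LHS = 512, RHS = 128.
B: fails at (3, 5) — LHS = 4, RHS = √(15) ≈ 3.873.
C: holds — e.g. at (4, 4), both sides equal 128.

Answer: C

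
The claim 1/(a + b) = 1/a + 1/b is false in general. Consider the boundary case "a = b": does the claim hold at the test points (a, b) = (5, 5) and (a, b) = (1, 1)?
No, fails at both test points

At (5, 5): LHS = 1/10 ≠ RHS = 2/5
At (1, 1): LHS = 1/2 ≠ RHS = 2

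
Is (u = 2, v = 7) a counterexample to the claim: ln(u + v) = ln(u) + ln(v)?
Yes

Substituting u = 2, v = 7:
LHS = ln(2 + 7) = ln(9) ≈ 2.197
RHS = ln(2) + ln(7) ≈ 2.639

Since LHS ≠ RHS, this pair disproves the claim.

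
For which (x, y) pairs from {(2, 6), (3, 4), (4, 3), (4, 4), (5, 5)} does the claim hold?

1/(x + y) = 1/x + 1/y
None

Testing each pair:
(2, 6): LHS = 1/8, RHS = 2/3 → fails
(3, 4): LHS = 1/7, RHS = 7/12 → fails
(4, 3): LHS = 1/7, RHS = 7/12 → fails
(4, 4): LHS = 1/8, RHS = 1/2 → fails
(5, 5): LHS = 1/10, RHS = 2/5 → fails

No pair satisfies the claim.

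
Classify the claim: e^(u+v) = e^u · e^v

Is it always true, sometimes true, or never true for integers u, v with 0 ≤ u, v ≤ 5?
Always true

The identity holds for every pair in the range. For instance at (u, v) = (2, 1): both sides equal e^3 ≈ 20.09.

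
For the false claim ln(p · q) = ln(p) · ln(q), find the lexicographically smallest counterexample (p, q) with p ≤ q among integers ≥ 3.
(p, q) = (3, 3)

Substituting (3, 3) into the claim:
LHS = ln(3 · 3) = ln(9) ≈ 2.197
RHS = ln(3) · ln(3) = ln(3)² ≈ 1.207

Since LHS ≠ RHS, this pair disproves the claim, and no lexicographically smaller pair (p ≤ q, integers ≥ 3) does.

For instance (7, 7) is also a counterexample (LHS = ln(49) ≈ 3.892, RHS = ln(7)² ≈ 3.787), but it's lexicographically larger.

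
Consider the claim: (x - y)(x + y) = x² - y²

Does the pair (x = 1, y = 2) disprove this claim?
No

Substituting x = 1, y = 2:
LHS = (1 - 2)(1 + 2) = -3
RHS = 1² - 2² = -3

The sides agree, so this pair does not disprove the claim.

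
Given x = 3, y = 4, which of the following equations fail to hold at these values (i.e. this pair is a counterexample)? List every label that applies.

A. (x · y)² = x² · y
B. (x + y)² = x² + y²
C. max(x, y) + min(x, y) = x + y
Evaluating each claim at the given values:
A. LHS = 144, RHS = 36 → fails here (LHS ≠ RHS)
B. LHS = 49, RHS = 25 → fails here (LHS ≠ RHS)
C. LHS = 7, RHS = 7 → holds here (LHS = RHS)

Answer: A, B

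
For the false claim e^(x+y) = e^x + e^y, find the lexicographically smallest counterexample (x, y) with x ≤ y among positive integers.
(x, y) = (1, 1)

Substituting (1, 1) into the claim:
LHS = e^(1+1) = e^2 ≈ 7.389
RHS = e^1 + e^1 = 2·e ≈ 5.437

Since LHS ≠ RHS, this pair disproves the claim, and no lexicographically smaller pair (x ≤ y, positive integers) does.

For instance (6, 7) is also a counterexample (LHS = e^13 ≈ 442413.4, RHS = e^6 + e^7 ≈ 1500), but it's lexicographically larger.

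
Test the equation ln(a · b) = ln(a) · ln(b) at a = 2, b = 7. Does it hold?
Substituting a = 2, b = 7:

LHS = ln(2 · 7) = ln(14) ≈ 2.639
RHS = ln(2) · ln(7) ≈ 1.349

LHS ≠ RHS, so the equation does not hold at this point.

Answer: Fails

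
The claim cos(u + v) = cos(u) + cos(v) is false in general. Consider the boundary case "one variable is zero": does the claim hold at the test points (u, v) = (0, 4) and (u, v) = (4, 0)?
No, fails at both test points

At (0, 4): LHS = cos(4) ≈ -0.6536 ≠ RHS = cos(4) + 1 ≈ 0.3464
At (4, 0): LHS = cos(4) ≈ -0.6536 ≠ RHS = cos(4) + 1 ≈ 0.3464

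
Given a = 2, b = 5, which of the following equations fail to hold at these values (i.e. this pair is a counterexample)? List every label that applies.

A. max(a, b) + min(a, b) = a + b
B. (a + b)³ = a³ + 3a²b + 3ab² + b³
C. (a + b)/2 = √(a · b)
C

Evaluating each claim at the given values:
A. LHS = 7, RHS = 7 → holds here (LHS = RHS)
B. LHS = 343, RHS = 343 → holds here (LHS = RHS)
C. LHS = 7/2, RHS = √(10) ≈ 3.162 → fails here (LHS ≠ RHS)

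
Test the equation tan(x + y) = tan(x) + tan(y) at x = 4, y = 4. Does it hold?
Fails

Substituting x = 4, y = 4:

LHS = tan(4 + 4) = tan(8) ≈ -6.8
RHS = tan(4) + tan(4) = 2·tan(4) ≈ 2.316

LHS ≠ RHS, so the equation does not hold at this point.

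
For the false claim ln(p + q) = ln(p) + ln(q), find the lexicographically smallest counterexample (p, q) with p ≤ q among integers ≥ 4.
Substituting (4, 4) into the claim:
LHS = ln(4 + 4) = ln(8) ≈ 2.079
RHS = ln(4) + ln(4) = 2·ln(4) ≈ 2.773

Since LHS ≠ RHS, this pair disproves the claim, and no lexicographically smaller pair (p ≤ q, integers ≥ 4) does.

For instance (8, 10) is also a counterexample (LHS = ln(18) ≈ 2.89, RHS = ln(8) + ln(10) ≈ 4.382), but it's lexicographically larger.

Answer: (p, q) = (4, 4)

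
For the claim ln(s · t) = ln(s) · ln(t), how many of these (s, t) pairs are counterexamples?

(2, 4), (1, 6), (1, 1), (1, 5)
Testing each pair:
(2, 4): LHS = ln(8) ≈ 2.079, RHS = ln(2)·ln(4) ≈ 0.9609 → counterexample
(1, 6): LHS = ln(6) ≈ 1.792, RHS = 0 → counterexample
(1, 1): LHS = 0, RHS = 0 → satisfies claim
(1, 5): LHS = ln(5) ≈ 1.609, RHS = 0 → counterexample

That makes 3 counterexamples.

Answer: 3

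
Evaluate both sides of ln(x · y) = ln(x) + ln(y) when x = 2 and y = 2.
LHS = ln(2 · 2) = ln(4) ≈ 1.386
RHS = ln(2) + ln(2) = 2·ln(2) ≈ 1.386

LHS = RHS: the two sides agree.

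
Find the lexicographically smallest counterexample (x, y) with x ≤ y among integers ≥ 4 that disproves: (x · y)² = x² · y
(x, y) = (4, 4)

Substituting (4, 4) into the claim:
LHS = (4 · 4)² = 256
RHS = 4² · 4 = 64

Since LHS ≠ RHS, this pair disproves the claim, and no lexicographically smaller pair (x ≤ y, integers ≥ 4) does.

For instance (5, 8) is also a counterexample (LHS = 1600, RHS = 200), but it's lexicographically larger.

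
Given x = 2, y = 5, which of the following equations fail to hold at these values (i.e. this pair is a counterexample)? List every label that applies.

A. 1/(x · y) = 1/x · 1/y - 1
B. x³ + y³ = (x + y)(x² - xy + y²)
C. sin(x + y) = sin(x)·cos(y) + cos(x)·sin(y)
A

Evaluating each claim at the given values:
A. LHS = 1/10, RHS = -9/10 → fails here (LHS ≠ RHS)
B. LHS = 133, RHS = 133 → holds here (LHS = RHS)
C. LHS = sin(7) ≈ 0.657, RHS = sin(2)·cos(5) + sin(5)·cos(2) ≈ 0.657 → holds here (LHS = RHS)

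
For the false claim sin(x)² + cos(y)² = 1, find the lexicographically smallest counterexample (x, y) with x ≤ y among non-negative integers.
(x, y) = (0, 1)

Substituting (0, 1) into the claim:
LHS = sin(0)² + cos(1)² = cos(1)² ≈ 0.2919
RHS = 1

Since LHS ≠ RHS, this pair disproves the claim, and no lexicographically smaller pair (x ≤ y, non-negative integers) does.

For instance (2, 5) is also a counterexample (LHS = cos(5)² + sin(2)² ≈ 0.9073, RHS = 1), but it's lexicographically larger.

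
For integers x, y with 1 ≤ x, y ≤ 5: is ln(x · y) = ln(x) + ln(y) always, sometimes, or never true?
The identity holds for every pair in the range. For instance at (x, y) = (5, 2): both sides equal ln(10) ≈ 2.303.

Answer: Always true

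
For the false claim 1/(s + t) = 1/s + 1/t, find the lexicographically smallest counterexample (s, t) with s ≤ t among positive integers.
(s, t) = (1, 1)

Substituting (1, 1) into the claim:
LHS = 1/(1 + 1) = 1/2
RHS = 1/1 + 1/1 = 2

Since LHS ≠ RHS, this pair disproves the claim, and no lexicographically smaller pair (s ≤ t, positive integers) does.

For instance (1, 8) is also a counterexample (LHS = 1/9, RHS = 9/8), but it's lexicographically larger.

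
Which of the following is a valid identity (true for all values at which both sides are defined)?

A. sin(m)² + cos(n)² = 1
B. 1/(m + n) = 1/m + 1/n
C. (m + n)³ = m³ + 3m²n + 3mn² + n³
A: fails at (2, 3) — LHS = sin(2)² + cos(3)² ≈ 1.807, RHS = 1.
B: fails at (1, 1) — LHS = 1/2, RHS = 2.
C: holds — e.g. at (2, 2), both sides equal 64.

Answer: C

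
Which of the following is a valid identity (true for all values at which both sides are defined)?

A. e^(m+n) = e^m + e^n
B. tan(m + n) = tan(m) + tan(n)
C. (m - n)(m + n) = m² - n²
C

A: fails at (3, 7) — LHS = e^10 ≈ 22026.5, RHS = e^3 + e^7 ≈ 1117.
B: fails at (2, 3) — LHS = tan(5) ≈ -3.381, RHS = tan(2) + tan(3) ≈ -2.328.
C: holds — e.g. at (3, 4), both sides equal -7.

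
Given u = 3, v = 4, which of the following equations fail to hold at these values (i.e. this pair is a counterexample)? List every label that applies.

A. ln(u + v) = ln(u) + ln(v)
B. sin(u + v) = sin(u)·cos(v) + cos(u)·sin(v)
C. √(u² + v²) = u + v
Evaluating each claim at the given values:
A. LHS = ln(7) ≈ 1.946, RHS = ln(3) + ln(4) ≈ 2.485 → fails here (LHS ≠ RHS)
B. LHS = sin(7) ≈ 0.657, RHS = sin(3)·cos(4) + sin(4)·cos(3) ≈ 0.657 → holds here (LHS = RHS)
C. LHS = 5, RHS = 7 → fails here (LHS ≠ RHS)

Answer: A, C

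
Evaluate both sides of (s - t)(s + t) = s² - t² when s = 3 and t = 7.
LHS = (3 - 7)(3 + 7) = -40
RHS = 3² - 7² = -40

LHS = RHS: the two sides agree.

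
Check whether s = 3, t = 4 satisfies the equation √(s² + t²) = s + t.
Fails

Substituting s = 3, t = 4:

LHS = √(3² + 4²) = 5
RHS = 3 + 4 = 7

LHS ≠ RHS, so the equation does not hold at this point.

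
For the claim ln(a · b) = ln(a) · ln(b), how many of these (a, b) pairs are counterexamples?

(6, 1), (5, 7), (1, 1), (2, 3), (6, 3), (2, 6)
Testing each pair:
(6, 1): LHS = ln(6) ≈ 1.792, RHS = 0 → counterexample
(5, 7): LHS = ln(35) ≈ 3.555, RHS = ln(5)·ln(7) ≈ 3.132 → counterexample
(1, 1): LHS = 0, RHS = 0 → satisfies claim
(2, 3): LHS = ln(6) ≈ 1.792, RHS = ln(2)·ln(3) ≈ 0.7615 → counterexample
(6, 3): LHS = ln(18) ≈ 2.89, RHS = ln(3)·ln(6) ≈ 1.968 → counterexample
(2, 6): LHS = ln(12) ≈ 2.485, RHS = ln(2)·ln(6) ≈ 1.242 → counterexample

That makes 5 counterexamples.

Answer: 5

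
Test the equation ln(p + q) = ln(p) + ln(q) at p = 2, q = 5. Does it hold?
Substituting p = 2, q = 5:

LHS = ln(2 + 5) = ln(7) ≈ 1.946
RHS = ln(2) + ln(5) ≈ 2.303

LHS ≠ RHS, so the equation does not hold at this point.

Answer: Fails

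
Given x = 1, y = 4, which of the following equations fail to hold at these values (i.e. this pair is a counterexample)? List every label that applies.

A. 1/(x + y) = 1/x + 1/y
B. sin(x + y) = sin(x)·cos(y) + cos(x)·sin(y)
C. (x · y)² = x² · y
Evaluating each claim at the given values:
A. LHS = 1/5, RHS = 5/4 → fails here (LHS ≠ RHS)
B. LHS = sin(5) ≈ -0.9589, RHS = sin(1)·cos(4) + sin(4)·cos(1) ≈ -0.9589 → holds here (LHS = RHS)
C. LHS = 16, RHS = 4 → fails here (LHS ≠ RHS)

Answer: A, C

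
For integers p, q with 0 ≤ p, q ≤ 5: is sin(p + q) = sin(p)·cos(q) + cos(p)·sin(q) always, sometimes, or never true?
Always true

The identity holds for every pair in the range. For instance at (p, q) = (1, 4): both sides equal sin(5) ≈ -0.9589.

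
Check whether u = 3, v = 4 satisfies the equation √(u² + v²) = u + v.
Fails

Substituting u = 3, v = 4:

LHS = √(3² + 4²) = 5
RHS = 3 + 4 = 7

LHS ≠ RHS, so the equation does not hold at this point.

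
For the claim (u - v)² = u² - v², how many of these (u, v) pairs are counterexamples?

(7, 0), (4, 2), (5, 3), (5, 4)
3

Testing each pair:
(7, 0): LHS = 49, RHS = 49 → satisfies claim
(4, 2): LHS = 4, RHS = 12 → counterexample
(5, 3): LHS = 4, RHS = 16 → counterexample
(5, 4): LHS = 1, RHS = 9 → counterexample

That makes 3 counterexamples.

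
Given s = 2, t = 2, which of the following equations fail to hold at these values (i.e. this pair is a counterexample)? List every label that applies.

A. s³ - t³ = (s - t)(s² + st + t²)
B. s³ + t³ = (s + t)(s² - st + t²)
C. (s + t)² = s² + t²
C

Evaluating each claim at the given values:
A. LHS = 0, RHS = 0 → holds here (LHS = RHS)
B. LHS = 16, RHS = 16 → holds here (LHS = RHS)
C. LHS = 16, RHS = 8 → fails here (LHS ≠ RHS)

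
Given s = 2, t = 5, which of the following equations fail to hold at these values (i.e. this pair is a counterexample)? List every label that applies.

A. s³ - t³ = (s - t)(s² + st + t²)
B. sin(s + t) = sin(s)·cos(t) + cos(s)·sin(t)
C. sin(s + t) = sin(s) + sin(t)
C

Evaluating each claim at the given values:
A. LHS = -117, RHS = -117 → holds here (LHS = RHS)
B. LHS = sin(7) ≈ 0.657, RHS = sin(2)·cos(5) + sin(5)·cos(2) ≈ 0.657 → holds here (LHS = RHS)
C. LHS = sin(7) ≈ 0.657, RHS = sin(5) + sin(2) ≈ -0.04963 → fails here (LHS ≠ RHS)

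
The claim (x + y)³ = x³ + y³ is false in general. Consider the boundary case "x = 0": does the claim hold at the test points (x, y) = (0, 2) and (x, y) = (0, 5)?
Yes, holds at both test points

At (0, 2): LHS = 8, RHS = 8 → equal
At (0, 5): LHS = 125, RHS = 125 → equal

So the claim does hold at both of these boundary points, even though it is not an identity.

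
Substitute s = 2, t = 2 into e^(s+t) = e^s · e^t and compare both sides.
LHS = e^(2+2) = e^4 ≈ 54.6
RHS = e^2 · e^2 = e^4 ≈ 54.6

LHS = RHS: the two sides agree.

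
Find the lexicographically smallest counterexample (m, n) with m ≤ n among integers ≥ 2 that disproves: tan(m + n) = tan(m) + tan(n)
(m, n) = (2, 2)

Substituting (2, 2) into the claim:
LHS = tan(2 + 2) = tan(4) ≈ 1.158
RHS = tan(2) + tan(2) = 2·tan(2) ≈ -4.37

Since LHS ≠ RHS, this pair disproves the claim, and no lexicographically smaller pair (m ≤ n, integers ≥ 2) does.

For instance (3, 4) is also a counterexample (LHS = tan(7) ≈ 0.8714, RHS = tan(3) + tan(4) ≈ 1.015), but it's lexicographically larger.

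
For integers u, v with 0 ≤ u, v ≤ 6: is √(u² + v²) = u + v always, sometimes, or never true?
It holds at (u, v) = (0, 3) (both sides equal 3), but fails at (u, v) = (6, 6) (LHS = 6·√(2) ≈ 8.485, RHS = 12).

Answer: Sometimes true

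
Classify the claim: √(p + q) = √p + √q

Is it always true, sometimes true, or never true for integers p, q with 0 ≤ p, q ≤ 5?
It holds at (p, q) = (0, 1) (both sides equal 1), but fails at (p, q) = (1, 1) (LHS = √(2) ≈ 1.414, RHS = 2).

Answer: Sometimes true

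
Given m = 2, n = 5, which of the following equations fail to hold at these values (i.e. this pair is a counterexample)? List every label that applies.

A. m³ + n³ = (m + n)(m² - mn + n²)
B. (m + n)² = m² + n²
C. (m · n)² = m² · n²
Evaluating each claim at the given values:
A. LHS = 133, RHS = 133 → holds here (LHS = RHS)
B. LHS = 49, RHS = 29 → fails here (LHS ≠ RHS)
C. LHS = 100, RHS = 100 → holds here (LHS = RHS)

Answer: B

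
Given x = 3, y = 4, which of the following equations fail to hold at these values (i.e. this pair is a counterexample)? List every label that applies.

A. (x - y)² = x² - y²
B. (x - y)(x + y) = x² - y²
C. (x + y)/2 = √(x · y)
A, C

Evaluating each claim at the given values:
A. LHS = 1, RHS = -7 → fails here (LHS ≠ RHS)
B. LHS = -7, RHS = -7 → holds here (LHS = RHS)
C. LHS = 7/2, RHS = 2·√(3) ≈ 3.464 → fails here (LHS ≠ RHS)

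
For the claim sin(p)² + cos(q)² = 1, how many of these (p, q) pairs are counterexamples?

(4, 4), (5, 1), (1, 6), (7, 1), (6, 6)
3

Testing each pair:
(4, 4): LHS = cos(4)² + sin(4)² = 1, RHS = 1 → satisfies claim
(5, 1): LHS = cos(1)² + sin(5)² ≈ 1.211, RHS = 1 → counterexample
(1, 6): LHS = sin(1)² + cos(6)² ≈ 1.63, RHS = 1 → counterexample
(7, 1): LHS = cos(1)² + sin(7)² ≈ 0.7236, RHS = 1 → counterexample
(6, 6): LHS = sin(6)² + cos(6)² = 1, RHS = 1 → satisfies claim

That makes 3 counterexamples.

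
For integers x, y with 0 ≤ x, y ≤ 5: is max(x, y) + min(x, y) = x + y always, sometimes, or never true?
The identity holds for every pair in the range. For instance at (x, y) = (5, 3): both sides equal 8.

Answer: Always true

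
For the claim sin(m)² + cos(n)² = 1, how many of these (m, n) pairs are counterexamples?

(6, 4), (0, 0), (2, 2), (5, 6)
Testing each pair:
(6, 4): LHS = sin(6)² + cos(4)² ≈ 0.5053, RHS = 1 → counterexample
(0, 0): LHS = 1, RHS = 1 → satisfies claim
(2, 2): LHS = cos(2)² + sin(2)² = 1, RHS = 1 → satisfies claim
(5, 6): LHS = sin(5)² + cos(6)² ≈ 1.841, RHS = 1 → counterexample

That makes 2 counterexamples.

Answer: 2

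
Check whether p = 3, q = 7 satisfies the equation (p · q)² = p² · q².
Substituting p = 3, q = 7:

LHS = (3 · 7)² = 441
RHS = 3² · 7² = 441

LHS = RHS, so the equation holds at this point.

Answer: Holds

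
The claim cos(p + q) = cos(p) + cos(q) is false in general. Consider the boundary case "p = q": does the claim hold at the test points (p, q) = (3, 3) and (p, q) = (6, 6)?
No, fails at both test points

At (3, 3): LHS = cos(6) ≈ 0.9602 ≠ RHS = 2·cos(3) ≈ -1.98
At (6, 6): LHS = cos(12) ≈ 0.8439 ≠ RHS = 2·cos(6) ≈ 1.92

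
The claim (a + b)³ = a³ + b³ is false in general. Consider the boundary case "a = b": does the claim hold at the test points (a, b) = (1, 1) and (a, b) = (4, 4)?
At (1, 1): LHS = 8 ≠ RHS = 2
At (4, 4): LHS = 512 ≠ RHS = 128

Answer: No, fails at both test points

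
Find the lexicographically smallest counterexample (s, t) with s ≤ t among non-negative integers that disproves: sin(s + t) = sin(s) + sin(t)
(s, t) = (1, 1)

At (0, 1): both sides equal sin(1) ≈ 0.8415, so it holds there.

Substituting (1, 1) into the claim:
LHS = sin(1 + 1) = sin(2) ≈ 0.9093
RHS = sin(1) + sin(1) = 2·sin(1) ≈ 1.683

Since LHS ≠ RHS, this pair disproves the claim, and no lexicographically smaller pair (s ≤ t, non-negative integers) does.

For instance (7, 7) is also a counterexample (LHS = sin(14) ≈ 0.9906, RHS = 2·sin(7) ≈ 1.314), but it's lexicographically larger.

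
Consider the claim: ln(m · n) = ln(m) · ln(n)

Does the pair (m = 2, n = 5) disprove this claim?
Substituting m = 2, n = 5:
LHS = ln(2 · 5) = ln(10) ≈ 2.303
RHS = ln(2) · ln(5) ≈ 1.116

Since LHS ≠ RHS, this pair disproves the claim.

Answer: Yes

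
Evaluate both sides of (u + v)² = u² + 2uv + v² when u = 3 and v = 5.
LHS = (3 + 5)² = 64
RHS = 3² + 2·3·5 + 5² = 64

LHS = RHS: the two sides agree.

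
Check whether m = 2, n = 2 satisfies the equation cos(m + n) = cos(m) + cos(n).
Fails

Substituting m = 2, n = 2:

LHS = cos(2 + 2) = cos(4) ≈ -0.6536
RHS = cos(2) + cos(2) = 2·cos(2) ≈ -0.8323

LHS ≠ RHS, so the equation does not hold at this point.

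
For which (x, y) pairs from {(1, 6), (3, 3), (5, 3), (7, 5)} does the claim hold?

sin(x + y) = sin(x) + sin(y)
None

Testing each pair:
(1, 6): LHS = sin(7) ≈ 0.657, RHS = sin(6) + sin(1) ≈ 0.5621 → fails
(3, 3): LHS = sin(6) ≈ -0.2794, RHS = 2·sin(3) ≈ 0.2822 → fails
(5, 3): LHS = sin(8) ≈ 0.9894, RHS = sin(5) + sin(3) ≈ -0.8178 → fails
(7, 5): LHS = sin(12) ≈ -0.5366, RHS = sin(5) + sin(7) ≈ -0.3019 → fails

No pair satisfies the claim.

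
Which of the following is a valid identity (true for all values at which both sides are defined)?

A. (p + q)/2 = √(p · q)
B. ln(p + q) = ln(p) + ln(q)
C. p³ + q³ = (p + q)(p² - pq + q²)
A: fails at (1, 4) — LHS = 5/2, RHS = 2.
B: fails at (2, 3) — LHS = ln(5) ≈ 1.609, RHS = ln(2) + ln(3) ≈ 1.792.
C: holds — e.g. at (1, 3), both sides equal 28.

Answer: C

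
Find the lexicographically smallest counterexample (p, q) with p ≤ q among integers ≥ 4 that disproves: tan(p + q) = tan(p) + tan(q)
(p, q) = (4, 4)

Substituting (4, 4) into the claim:
LHS = tan(4 + 4) = tan(8) ≈ -6.8
RHS = tan(4) + tan(4) = 2·tan(4) ≈ 2.316

Since LHS ≠ RHS, this pair disproves the claim, and no lexicographically smaller pair (p ≤ q, integers ≥ 4) does.

For instance (6, 9) is also a counterexample (LHS = tan(15) ≈ -0.856, RHS = tan(9) + tan(6) ≈ -0.7433), but it's lexicographically larger.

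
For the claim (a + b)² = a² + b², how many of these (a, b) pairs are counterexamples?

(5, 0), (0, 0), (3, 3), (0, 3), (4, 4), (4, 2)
3

Testing each pair:
(5, 0): LHS = 25, RHS = 25 → satisfies claim
(0, 0): LHS = 0, RHS = 0 → satisfies claim
(3, 3): LHS = 36, RHS = 18 → counterexample
(0, 3): LHS = 9, RHS = 9 → satisfies claim
(4, 4): LHS = 64, RHS = 32 → counterexample
(4, 2): LHS = 36, RHS = 20 → counterexample

That makes 3 counterexamples.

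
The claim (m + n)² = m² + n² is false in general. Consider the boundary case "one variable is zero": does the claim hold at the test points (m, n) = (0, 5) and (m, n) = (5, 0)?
Yes, holds at both test points

At (0, 5): LHS = 25, RHS = 25 → equal
At (5, 0): LHS = 25, RHS = 25 → equal

So the claim does hold at both of these boundary points, even though it is not an identity.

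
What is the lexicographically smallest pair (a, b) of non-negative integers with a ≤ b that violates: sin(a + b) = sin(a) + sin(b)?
(a, b) = (1, 1)

At (0, 5): both sides equal sin(5) ≈ -0.9589, so it holds there.

Substituting (1, 1) into the claim:
LHS = sin(1 + 1) = sin(2) ≈ 0.9093
RHS = sin(1) + sin(1) = 2·sin(1) ≈ 1.683

Since LHS ≠ RHS, this pair disproves the claim, and no lexicographically smaller pair (a ≤ b, non-negative integers) does.

For instance (1, 6) is also a counterexample (LHS = sin(7) ≈ 0.657, RHS = sin(6) + sin(1) ≈ 0.5621), but it's lexicographically larger.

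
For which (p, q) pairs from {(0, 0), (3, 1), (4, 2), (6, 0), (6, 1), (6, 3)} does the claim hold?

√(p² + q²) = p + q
Testing each pair:
(0, 0): LHS = 0, RHS = 0 → holds
(3, 1): LHS = √(10) ≈ 3.162, RHS = 4 → fails
(4, 2): LHS = 2·√(5) ≈ 4.472, RHS = 6 → fails
(6, 0): LHS = 6, RHS = 6 → holds
(6, 1): LHS = √(37) ≈ 6.083, RHS = 7 → fails
(6, 3): LHS = 3·√(5) ≈ 6.708, RHS = 9 → fails

2 of 6 pairs satisfy the claim.

Answer: (0, 0), (6, 0)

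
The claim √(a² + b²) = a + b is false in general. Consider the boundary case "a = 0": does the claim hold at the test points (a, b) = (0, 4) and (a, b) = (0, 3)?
At (0, 4): LHS = 4, RHS = 4 → equal
At (0, 3): LHS = 3, RHS = 3 → equal

So the claim does hold at both of these boundary points, even though it is not an identity.

Answer: Yes, holds at both test points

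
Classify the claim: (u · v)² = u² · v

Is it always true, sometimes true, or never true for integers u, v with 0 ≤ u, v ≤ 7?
Sometimes true

It holds at (u, v) = (0, 5) (both sides equal 0), but fails at (u, v) = (4, 6) (LHS = 576, RHS = 96).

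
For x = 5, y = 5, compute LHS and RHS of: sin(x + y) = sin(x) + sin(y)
LHS = sin(5 + 5) = sin(10) ≈ -0.544
RHS = sin(5) + sin(5) = 2·sin(5) ≈ -1.918

LHS ≠ RHS (they differ by about 1.374), so the equation does not hold here.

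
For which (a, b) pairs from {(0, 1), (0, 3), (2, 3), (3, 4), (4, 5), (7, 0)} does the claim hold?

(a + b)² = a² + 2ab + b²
Testing each pair:
(0, 1): LHS = 1, RHS = 1 → holds
(0, 3): LHS = 9, RHS = 9 → holds
(2, 3): LHS = 25, RHS = 25 → holds
(3, 4): LHS = 49, RHS = 49 → holds
(4, 5): LHS = 81, RHS = 81 → holds
(7, 0): LHS = 49, RHS = 49 → holds

Every pair satisfies the claim.

Answer: All pairs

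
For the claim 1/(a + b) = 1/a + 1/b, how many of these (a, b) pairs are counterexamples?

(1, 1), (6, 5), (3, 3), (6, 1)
Testing each pair:
(1, 1): LHS = 1/2, RHS = 2 → counterexample
(6, 5): LHS = 1/11, RHS = 11/30 → counterexample
(3, 3): LHS = 1/6, RHS = 2/3 → counterexample
(6, 1): LHS = 1/7, RHS = 7/6 → counterexample

That makes 4 counterexamples.

Answer: 4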